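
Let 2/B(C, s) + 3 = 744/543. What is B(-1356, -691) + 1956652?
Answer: 577211978/295 ≈ 1.9567e+6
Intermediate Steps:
B(C, s) = -362/295 (B(C, s) = 2/(-3 + 744/543) = 2/(-3 + 744*(1/543)) = 2/(-3 + 248/181) = 2/(-295/181) = 2*(-181/295) = -362/295)
B(-1356, -691) + 1956652 = -362/295 + 1956652 = 577211978/295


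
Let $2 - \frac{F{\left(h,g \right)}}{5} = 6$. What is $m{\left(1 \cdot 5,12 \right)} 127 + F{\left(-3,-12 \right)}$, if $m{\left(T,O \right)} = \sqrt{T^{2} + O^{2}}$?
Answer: $1631$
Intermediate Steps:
$F{\left(h,g \right)} = -20$ ($F{\left(h,g \right)} = 10 - 30 = -20$)
$m{\left(T,O \right)} = \sqrt{O^{2} + T^{2}}$
$m{\left(1 \cdot 5,12 \right)} 127 + F{\left(-3,-12 \right)} = \sqrt{12^{2} + \left(1 \cdot 5\right)^{2}} \cdot 127 - 20 = \sqrt{144 + 5^{2}} \cdot 127 - 20 = \sqrt{144 + 25} \cdot 127 - 20 = \sqrt{169} \cdot 127 - 20 = 13 \cdot 127 - 20 = 1651 - 20 = 1631$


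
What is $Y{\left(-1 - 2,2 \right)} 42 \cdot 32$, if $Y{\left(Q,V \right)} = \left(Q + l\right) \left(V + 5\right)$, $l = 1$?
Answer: $-18816$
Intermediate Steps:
$Y{\left(Q,V \right)} = \left(1 + Q\right) \left(5 + V\right)$ ($Y{\left(Q,V \right)} = \left(Q + 1\right) \left(V + 5\right) = \left(1 + Q\right) \left(5 + V\right)$)
$Y{\left(-1 - 2,2 \right)} 42 \cdot 32 = \left(5 + 2 + 5 \left(-1 - 2\right) + \left(-1 - 2\right) 2\right) 42 \cdot 32 = \left(5 + 2 + 5 \left(-3\right) - 6\right) 42 \cdot 32 = \left(5 + 2 - 15 - 6\right) 42 \cdot 32 = \left(-14\right) 42 \cdot 32 = \left(-588\right) 32 = -18816$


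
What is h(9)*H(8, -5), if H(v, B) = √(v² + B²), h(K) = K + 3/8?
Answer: 75*√89/8 ≈ 88.444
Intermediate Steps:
h(K) = 3/8 + K (h(K) = K + 3*(⅛) = K + 3/8 = 3/8 + K)
H(v, B) = √(B² + v²)
h(9)*H(8, -5) = (3/8 + 9)*√((-5)² + 8²) = 75*√(25 + 64)/8 = 75*√89/8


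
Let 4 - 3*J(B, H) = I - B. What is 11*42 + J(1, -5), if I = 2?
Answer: 463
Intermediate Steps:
J(B, H) = ⅔ + B/3 (J(B, H) = 4/3 - (2 - B)/3 = 4/3 + (-⅔ + B/3) = ⅔ + B/3)
11*42 + J(1, -5) = 11*42 + (⅔ + (⅓)*1) = 462 + (⅔ + ⅓) = 462 + 1 = 463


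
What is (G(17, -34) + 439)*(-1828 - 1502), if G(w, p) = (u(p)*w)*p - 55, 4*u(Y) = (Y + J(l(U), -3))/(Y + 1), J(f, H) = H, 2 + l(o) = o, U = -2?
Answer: -8131305/11 ≈ -7.3921e+5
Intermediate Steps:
l(o) = -2 + o
u(Y) = (-3 + Y)/(4*(1 + Y)) (u(Y) = ((Y - 3)/(Y + 1))/4 = ((-3 + Y)/(1 + Y))/4 = (-3 + Y)/(4*(1 + Y)))
G(w, p) = -55 + p*w*(-3 + p)/(4*(1 + p)) (G(w, p) = (((-3 + p)/(4*(1 + p)))*w)*p - 55 = (w*(-3 + p)/(4*(1 + p)))*p - 55 = p*w*(-3 + p)/(4*(1 + p)) - 55 = -55 + p*w*(-3 + p)/(4*(1 + p)))
(G(17, -34) + 439)*(-1828 - 1502) = ((-220 - 220*(-34) - 34*17*(-3 - 34))/(4*(1 - 34)) + 439)*(-1828 - 1502) = ((¼)*(-220 + 7480 - 34*17*(-37))/(-33) + 439)*(-3330) = ((¼)*(-1/33)*(-220 + 7480 + 21386) + 439)*(-3330) = ((¼)*(-1/33)*28646 + 439)*(-3330) = (-14323/66 + 439)*(-3330) = (14651/66)*(-3330) = -8131305/11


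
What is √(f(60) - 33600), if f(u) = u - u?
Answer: 40*I*√21 ≈ 183.3*I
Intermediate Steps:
f(u) = 0
√(f(60) - 33600) = √(0 - 33600) = √(-33600) = 40*I*√21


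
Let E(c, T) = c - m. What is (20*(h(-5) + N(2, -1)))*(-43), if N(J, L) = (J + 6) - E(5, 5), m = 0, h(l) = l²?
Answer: -24080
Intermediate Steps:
E(c, T) = c (E(c, T) = c - 1*0 = c + 0 = c)
N(J, L) = 1 + J (N(J, L) = (J + 6) - 1*5 = (6 + J) - 5 = 1 + J)
(20*(h(-5) + N(2, -1)))*(-43) = (20*((-5)² + (1 + 2)))*(-43) = (20*(25 + 3))*(-43) = (20*28)*(-43) = 560*(-43) = -24080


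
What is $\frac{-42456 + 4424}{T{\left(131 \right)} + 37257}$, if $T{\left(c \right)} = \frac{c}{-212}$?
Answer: $- \frac{8062784}{7898353} \approx -1.0208$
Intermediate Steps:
$T{\left(c \right)} = - \frac{c}{212}$ ($T{\left(c \right)} = c \left(- \frac{1}{212}\right) = - \frac{c}{212}$)
$\frac{-42456 + 4424}{T{\left(131 \right)} + 37257} = \frac{-42456 + 4424}{\left(- \frac{1}{212}\right) 131 + 37257} = - \frac{38032}{- \frac{131}{212} + 37257} = - \frac{38032}{\frac{7898353}{212}} = \left(-38032\right) \frac{212}{7898353} = - \frac{8062784}{7898353}$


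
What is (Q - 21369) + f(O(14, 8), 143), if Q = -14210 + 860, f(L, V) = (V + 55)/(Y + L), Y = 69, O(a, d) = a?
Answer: -2881479/83 ≈ -34717.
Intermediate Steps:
f(L, V) = (55 + V)/(69 + L) (f(L, V) = (V + 55)/(69 + L) = (55 + V)/(69 + L))
Q = -13350
(Q - 21369) + f(O(14, 8), 143) = (-13350 - 21369) + (55 + 143)/(69 + 14) = -34719 + 198/83 = -2881479/83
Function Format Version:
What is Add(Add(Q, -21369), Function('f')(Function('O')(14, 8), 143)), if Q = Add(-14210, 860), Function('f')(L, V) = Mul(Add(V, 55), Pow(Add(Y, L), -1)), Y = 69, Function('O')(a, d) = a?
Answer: Rational(-2881479, 83) ≈ -34717.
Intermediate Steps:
Function('f')(L, V) = Mul(Pow(Add(69, L), -1), Add(55, V)) (Function('f')(L, V) = Mul(Add(V, 55), Pow(Add(69, L), -1)) = Mul(Add(55, V), Pow(Add(69, L), -1)) = Mul(Pow(Add(69, L), -1), Add(55, V)))
Q = -13350
Add(Add(Q, -21369), Function('f')(Function('O')(14, 8), 143)) = Add(Add(-13350, -21369), Mul(Pow(Add(69, 14), -1), Add(55, 143))) = Add(-34719, Mul(Pow(83, -1), 198)) = Add(-34719, Mul(Rational(1, 83), 198)) = Add(-34719, Rational(198, 83)) = Rational(-2881479, 83)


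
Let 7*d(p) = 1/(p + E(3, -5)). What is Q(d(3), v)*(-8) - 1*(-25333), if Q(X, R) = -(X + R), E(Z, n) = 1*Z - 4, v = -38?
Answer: 175207/7 ≈ 25030.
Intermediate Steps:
E(Z, n) = -4 + Z (E(Z, n) = Z - 4 = -4 + Z)
d(p) = 1/(7*(-1 + p)) (d(p) = 1/(7*(p + (-4 + 3))) = 1/(7*(p - 1)) = 1/(7*(-1 + p)))
Q(X, R) = -R - X (Q(X, R) = -(R + X) = -R - X)
Q(d(3), v)*(-8) - 1*(-25333) = (-1*(-38) - 1/(7*(-1 + 3)))*(-8) - 1*(-25333) = (38 - 1/(7*2))*(-8) + 25333 = (38 - 1*1/14)*(-8) + 25333 = (38 - 1/14)*(-8) + 25333 = (531/14)*(-8) + 25333 = -2124/7 + 25333 = 175207/7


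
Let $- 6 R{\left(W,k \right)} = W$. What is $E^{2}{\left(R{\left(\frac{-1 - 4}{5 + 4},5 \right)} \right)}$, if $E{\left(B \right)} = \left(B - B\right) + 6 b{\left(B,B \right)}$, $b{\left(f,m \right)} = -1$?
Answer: $36$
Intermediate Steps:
$R{\left(W,k \right)} = - \frac{W}{6}$
$E{\left(B \right)} = -6$ ($E{\left(B \right)} = \left(B - B\right) + 6 \left(-1\right) = 0 - 6 = -6$)
$E^{2}{\left(R{\left(\frac{-1 - 4}{5 + 4},5 \right)} \right)} = \left(-6\right)^{2} = 36$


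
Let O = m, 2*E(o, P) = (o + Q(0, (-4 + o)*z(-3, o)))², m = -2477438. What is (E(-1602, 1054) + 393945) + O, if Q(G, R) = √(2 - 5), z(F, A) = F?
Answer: -2083493 + (1602 - I*√3)²/2 ≈ -8.0029e+5 - 2774.7*I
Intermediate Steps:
Q(G, R) = I*√3 (Q(G, R) = √(-3) = I*√3)
E(o, P) = (o + I*√3)²/2
O = -2477438
(E(-1602, 1054) + 393945) + O = ((-1602 + I*√3)²/2 + 393945) - 2477438 = (393945 + (-1602 + I*√3)²/2) - 2477438 = -2083493 + (-1602 + I*√3)²/2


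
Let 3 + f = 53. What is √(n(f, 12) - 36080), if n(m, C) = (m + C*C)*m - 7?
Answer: I*√26387 ≈ 162.44*I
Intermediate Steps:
f = 50 (f = -3 + 53 = 50)
n(m, C) = -7 + m*(m + C²) (n(m, C) = (m + C²)*m - 7 = m*(m + C²) - 7 = -7 + m*(m + C²))
√(n(f, 12) - 36080) = √((-7 + 50² + 50*12²) - 36080) = √((-7 + 2500 + 50*144) - 36080) = √((-7 + 2500 + 7200) - 36080) = √(9693 - 36080) = √(-26387) = I*√26387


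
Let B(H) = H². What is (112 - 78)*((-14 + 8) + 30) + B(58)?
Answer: 4180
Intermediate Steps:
(112 - 78)*((-14 + 8) + 30) + B(58) = (112 - 78)*((-14 + 8) + 30) + 58² = 34*(-6 + 30) + 3364 = 34*24 + 3364 = 816 + 3364 = 4180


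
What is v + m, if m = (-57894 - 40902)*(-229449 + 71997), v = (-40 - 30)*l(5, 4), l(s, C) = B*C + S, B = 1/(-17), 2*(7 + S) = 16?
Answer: 264445671554/17 ≈ 1.5556e+10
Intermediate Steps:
S = 1 (S = -7 + (½)*16 = -7 + 8 = 1)
B = -1/17 ≈ -0.058824
l(s, C) = 1 - C/17 (l(s, C) = -C/17 + 1 = 1 - C/17)
v = -910/17 (v = (-40 - 30)*(1 - 1/17*4) = -70*(1 - 4/17) = -70*13/17 = -910/17 ≈ -53.529)
m = 15555627792 (m = -98796*(-157452) = 15555627792)
v + m = -910/17 + 15555627792 = 264445671554/17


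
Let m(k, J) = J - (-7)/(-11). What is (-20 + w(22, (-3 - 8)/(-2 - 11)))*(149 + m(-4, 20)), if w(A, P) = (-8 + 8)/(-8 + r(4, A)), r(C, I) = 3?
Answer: -37040/11 ≈ -3367.3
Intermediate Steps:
m(k, J) = -7/11 + J (m(k, J) = J - (-7)*(-1)/11 = J - 1*7/11 = J - 7/11 = -7/11 + J)
w(A, P) = 0 (w(A, P) = (-8 + 8)/(-8 + 3) = 0/(-5) = 0*(-⅕) = 0)
(-20 + w(22, (-3 - 8)/(-2 - 11)))*(149 + m(-4, 20)) = (-20 + 0)*(149 + (-7/11 + 20)) = -20*(149 + 213/11) = -20*1852/11 = -37040/11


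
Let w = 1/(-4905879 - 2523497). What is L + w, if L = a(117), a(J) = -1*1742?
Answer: -12941972993/7429376 ≈ -1742.0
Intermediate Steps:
a(J) = -1742
L = -1742
w = -1/7429376 (w = 1/(-7429376) = -1/7429376 ≈ -1.3460e-7)
L + w = -1742 - 1/7429376 = -12941972993/7429376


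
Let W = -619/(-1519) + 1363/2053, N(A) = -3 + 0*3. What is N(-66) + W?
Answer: -6014317/3118507 ≈ -1.9286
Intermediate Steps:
N(A) = -3 (N(A) = -3 + 0 = -3)
W = 3341204/3118507 (W = -619*(-1/1519) + 1363*(1/2053) = 619/1519 + 1363/2053 = 3341204/3118507 ≈ 1.0714)
N(-66) + W = -3 + 3341204/3118507 = -6014317/3118507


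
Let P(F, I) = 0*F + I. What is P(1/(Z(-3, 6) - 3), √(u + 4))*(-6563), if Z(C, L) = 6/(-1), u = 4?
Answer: -13126*√2 ≈ -18563.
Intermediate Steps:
Z(C, L) = -6 (Z(C, L) = 6*(-1) = -6)
P(F, I) = I (P(F, I) = 0 + I = I)
P(1/(Z(-3, 6) - 3), √(u + 4))*(-6563) = √(4 + 4)*(-6563) = √8*(-6563) = (2*√2)*(-6563) = -13126*√2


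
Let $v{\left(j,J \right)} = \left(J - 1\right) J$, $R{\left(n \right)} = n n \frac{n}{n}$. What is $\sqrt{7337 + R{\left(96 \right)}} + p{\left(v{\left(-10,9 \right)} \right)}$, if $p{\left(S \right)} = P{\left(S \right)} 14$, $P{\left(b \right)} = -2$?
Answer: $-28 + \sqrt{16553} \approx 100.66$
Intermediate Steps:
$R{\left(n \right)} = n^{2}$ ($R{\left(n \right)} = n^{2} \cdot 1 = n^{2}$)
$v{\left(j,J \right)} = J \left(-1 + J\right)$ ($v{\left(j,J \right)} = \left(-1 + J\right) J = J \left(-1 + J\right)$)
$p{\left(S \right)} = -28$ ($p{\left(S \right)} = \left(-2\right) 14 = -28$)
$\sqrt{7337 + R{\left(96 \right)}} + p{\left(v{\left(-10,9 \right)} \right)} = \sqrt{7337 + 96^{2}} - 28 = \sqrt{7337 + 9216} - 28 = \sqrt{16553} - 28 = -28 + \sqrt{16553}$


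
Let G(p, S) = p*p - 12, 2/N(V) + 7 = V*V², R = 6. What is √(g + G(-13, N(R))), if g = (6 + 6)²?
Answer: √301 ≈ 17.349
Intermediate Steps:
N(V) = 2/(-7 + V³) (N(V) = 2/(-7 + V*V²) = 2/(-7 + V³))
G(p, S) = -12 + p² (G(p, S) = p² - 12 = -12 + p²)
g = 144 (g = 12² = 144)
√(g + G(-13, N(R))) = √(144 + (-12 + (-13)²)) = √(144 + (-12 + 169)) = √(144 + 157) = √301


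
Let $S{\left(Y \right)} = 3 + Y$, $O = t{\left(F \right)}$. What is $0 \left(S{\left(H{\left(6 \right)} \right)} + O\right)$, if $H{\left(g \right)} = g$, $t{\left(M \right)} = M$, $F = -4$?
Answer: $0$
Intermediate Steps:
$O = -4$
$0 \left(S{\left(H{\left(6 \right)} \right)} + O\right) = 0 \left(\left(3 + 6\right) - 4\right) = 0 \left(9 - 4\right) = 0 \cdot 5 = 0$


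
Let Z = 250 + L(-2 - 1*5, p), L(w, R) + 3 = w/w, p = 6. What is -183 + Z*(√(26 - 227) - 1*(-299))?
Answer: 73969 + 248*I*√201 ≈ 73969.0 + 3516.0*I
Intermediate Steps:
L(w, R) = -2 (L(w, R) = -3 + w/w = -3 + 1 = -2)
Z = 248 (Z = 250 - 2 = 248)
-183 + Z*(√(26 - 227) - 1*(-299)) = -183 + 248*(√(26 - 227) - 1*(-299)) = -183 + 248*(√(-201) + 299) = -183 + 248*(I*√201 + 299) = -183 + 248*(299 + I*√201) = -183 + (74152 + 248*I*√201) = 73969 + 248*I*√201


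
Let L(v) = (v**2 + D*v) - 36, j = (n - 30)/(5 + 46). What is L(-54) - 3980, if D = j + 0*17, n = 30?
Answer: -1100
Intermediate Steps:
j = 0 (j = (30 - 30)/(5 + 46) = 0/51 = 0*(1/51) = 0)
D = 0 (D = 0 + 0*17 = 0 + 0 = 0)
L(v) = -36 + v**2 (L(v) = (v**2 + 0*v) - 36 = (v**2 + 0) - 36 = v**2 - 36 = -36 + v**2)
L(-54) - 3980 = (-36 + (-54)**2) - 3980 = (-36 + 2916) - 3980 = 2880 - 3980 = -1100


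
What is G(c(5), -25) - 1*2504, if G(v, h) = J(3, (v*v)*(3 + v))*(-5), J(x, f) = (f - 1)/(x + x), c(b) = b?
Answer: -16019/6 ≈ -2669.8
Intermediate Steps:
J(x, f) = (-1 + f)/(2*x) (J(x, f) = (-1 + f)/((2*x)) = (-1 + f)*(1/(2*x)) = (-1 + f)/(2*x))
G(v, h) = ⅚ - 5*v²*(3 + v)/6 (G(v, h) = ((½)*(-1 + (v*v)*(3 + v))/3)*(-5) = ((½)*(⅓)*(-1 + v²*(3 + v)))*(-5) = (-⅙ + v²*(3 + v)/6)*(-5) = ⅚ - 5*v²*(3 + v)/6)
G(c(5), -25) - 1*2504 = (⅚ - ⅚*5²*(3 + 5)) - 1*2504 = (⅚ - ⅚*25*8) - 2504 = (⅚ - 500/3) - 2504 = -995/6 - 2504 = -16019/6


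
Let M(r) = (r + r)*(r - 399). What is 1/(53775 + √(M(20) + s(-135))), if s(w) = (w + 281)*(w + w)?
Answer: 10755/578361041 - 2*I*√13645/2891805205 ≈ 1.8596e-5 - 8.0788e-8*I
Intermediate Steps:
M(r) = 2*r*(-399 + r) (M(r) = (2*r)*(-399 + r) = 2*r*(-399 + r))
s(w) = 2*w*(281 + w) (s(w) = (281 + w)*(2*w) = 2*w*(281 + w))
1/(53775 + √(M(20) + s(-135))) = 1/(53775 + √(2*20*(-399 + 20) + 2*(-135)*(281 - 135))) = 1/(53775 + √(2*20*(-379) + 2*(-135)*146)) = 1/(53775 + √(-15160 - 39420)) = 1/(53775 + √(-54580)) = 1/(53775 + 2*I*√13645)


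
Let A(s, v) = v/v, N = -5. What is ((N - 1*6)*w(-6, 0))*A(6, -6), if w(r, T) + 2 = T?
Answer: 22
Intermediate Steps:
w(r, T) = -2 + T
A(s, v) = 1
((N - 1*6)*w(-6, 0))*A(6, -6) = ((-5 - 1*6)*(-2 + 0))*1 = ((-5 - 6)*(-2))*1 = -11*(-2)*1 = 22*1 = 22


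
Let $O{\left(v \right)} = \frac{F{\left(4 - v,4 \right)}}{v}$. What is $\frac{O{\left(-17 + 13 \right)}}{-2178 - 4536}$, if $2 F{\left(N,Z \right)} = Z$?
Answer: $\frac{1}{13428} \approx 7.4471 \cdot 10^{-5}$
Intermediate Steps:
$F{\left(N,Z \right)} = \frac{Z}{2}$
$O{\left(v \right)} = \frac{2}{v}$ ($O{\left(v \right)} = \frac{\frac{1}{2} \cdot 4}{v} = \frac{2}{v}$)
$\frac{O{\left(-17 + 13 \right)}}{-2178 - 4536} = \frac{2 \frac{1}{-17 + 13}}{-2178 - 4536} = \frac{2 \frac{1}{-4}}{-2178 - 4536} = \frac{2 \left(- \frac{1}{4}\right)}{-6714} = \left(- \frac{1}{2}\right) \left(- \frac{1}{6714}\right) = \frac{1}{13428}$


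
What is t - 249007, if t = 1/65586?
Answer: -16331373101/65586 ≈ -2.4901e+5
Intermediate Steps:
t = 1/65586 ≈ 1.5247e-5
t - 249007 = 1/65586 - 249007 = -16331373101/65586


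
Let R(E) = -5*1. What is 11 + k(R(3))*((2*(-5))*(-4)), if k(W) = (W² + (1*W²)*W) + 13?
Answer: -3469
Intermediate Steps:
R(E) = -5
k(W) = 13 + W² + W³ (k(W) = (W² + W²*W) + 13 = (W² + W³) + 13 = 13 + W² + W³)
11 + k(R(3))*((2*(-5))*(-4)) = 11 + (13 + (-5)² + (-5)³)*((2*(-5))*(-4)) = 11 + (13 + 25 - 125)*(-10*(-4)) = 11 - 87*40 = 11 - 3480 = -3469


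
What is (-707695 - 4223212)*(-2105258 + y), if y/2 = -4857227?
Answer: 58281900638784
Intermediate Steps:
y = -9714454 (y = 2*(-4857227) = -9714454)
(-707695 - 4223212)*(-2105258 + y) = (-707695 - 4223212)*(-2105258 - 9714454) = -4930907*(-11819712) = 58281900638784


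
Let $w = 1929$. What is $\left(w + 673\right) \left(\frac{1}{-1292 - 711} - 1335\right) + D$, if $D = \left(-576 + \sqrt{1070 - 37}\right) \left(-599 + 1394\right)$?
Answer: $- \frac{7874977372}{2003} + 795 \sqrt{1033} \approx -3.906 \cdot 10^{6}$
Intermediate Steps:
$D = -457920 + 795 \sqrt{1033}$ ($D = \left(-576 + \sqrt{1033}\right) 795 = -457920 + 795 \sqrt{1033} \approx -4.3237 \cdot 10^{5}$)
$\left(w + 673\right) \left(\frac{1}{-1292 - 711} - 1335\right) + D = \left(1929 + 673\right) \left(\frac{1}{-1292 - 711} - 1335\right) - \left(457920 - 795 \sqrt{1033}\right) = 2602 \left(\frac{1}{-2003} - 1335\right) - \left(457920 - 795 \sqrt{1033}\right) = 2602 \left(- \frac{1}{2003} - 1335\right) - \left(457920 - 795 \sqrt{1033}\right) = 2602 \left(- \frac{2674006}{2003}\right) - \left(457920 - 795 \sqrt{1033}\right) = - \frac{6957763612}{2003} - \left(457920 - 795 \sqrt{1033}\right) = - \frac{7874977372}{2003} + 795 \sqrt{1033}$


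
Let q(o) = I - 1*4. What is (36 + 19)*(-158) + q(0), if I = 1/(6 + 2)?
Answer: -69551/8 ≈ -8693.9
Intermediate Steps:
I = ⅛ (I = 1/8 = ⅛ ≈ 0.12500)
q(o) = -31/8 (q(o) = ⅛ - 1*4 = ⅛ - 4 = -31/8)
(36 + 19)*(-158) + q(0) = (36 + 19)*(-158) - 31/8 = 55*(-158) - 31/8 = -8690 - 31/8 = -69551/8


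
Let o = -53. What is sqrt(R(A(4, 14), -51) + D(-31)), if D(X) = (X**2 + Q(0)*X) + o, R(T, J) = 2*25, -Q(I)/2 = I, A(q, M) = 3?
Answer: sqrt(958) ≈ 30.952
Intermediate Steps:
Q(I) = -2*I
R(T, J) = 50
D(X) = -53 + X**2 (D(X) = (X**2 + (-2*0)*X) - 53 = (X**2 + 0*X) - 53 = (X**2 + 0) - 53 = X**2 - 53 = -53 + X**2)
sqrt(R(A(4, 14), -51) + D(-31)) = sqrt(50 + (-53 + (-31)**2)) = sqrt(50 + (-53 + 961)) = sqrt(50 + 908) = sqrt(958)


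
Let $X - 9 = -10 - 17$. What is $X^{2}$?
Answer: $324$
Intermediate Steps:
$X = -18$ ($X = 9 - 27 = -18$)
$X^{2} = \left(-18\right)^{2} = 324$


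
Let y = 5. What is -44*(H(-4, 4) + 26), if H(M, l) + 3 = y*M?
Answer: -132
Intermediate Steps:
H(M, l) = -3 + 5*M
-44*(H(-4, 4) + 26) = -44*((-3 + 5*(-4)) + 26) = -44*((-3 - 20) + 26) = -44*(-23 + 26) = -44*3 = -132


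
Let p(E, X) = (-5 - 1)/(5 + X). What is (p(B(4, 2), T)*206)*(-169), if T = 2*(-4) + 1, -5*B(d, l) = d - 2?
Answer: -104442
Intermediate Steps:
B(d, l) = ⅖ - d/5 (B(d, l) = -(d - 2)/5 = -(-2 + d)/5 = ⅖ - d/5)
T = -7 (T = -8 + 1 = -7)
p(E, X) = -6/(5 + X)
(p(B(4, 2), T)*206)*(-169) = (-6/(5 - 7)*206)*(-169) = (-6/(-2)*206)*(-169) = (-6*(-½)*206)*(-169) = (3*206)*(-169) = 618*(-169) = -104442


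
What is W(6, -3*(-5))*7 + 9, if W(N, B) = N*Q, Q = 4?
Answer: 177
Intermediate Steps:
W(N, B) = 4*N (W(N, B) = N*4 = 4*N)
W(6, -3*(-5))*7 + 9 = (4*6)*7 + 9 = 24*7 + 9 = 168 + 9 = 177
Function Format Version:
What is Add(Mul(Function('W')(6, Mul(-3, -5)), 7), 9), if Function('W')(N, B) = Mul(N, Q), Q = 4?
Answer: 177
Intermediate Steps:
Function('W')(N, B) = Mul(4, N) (Function('W')(N, B) = Mul(N, 4) = Mul(4, N))
Add(Mul(Function('W')(6, Mul(-3, -5)), 7), 9) = Add(Mul(Mul(4, 6), 7), 9) = Add(Mul(24, 7), 9) = Add(168, 9) = 177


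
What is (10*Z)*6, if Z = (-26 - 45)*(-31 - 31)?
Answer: 264120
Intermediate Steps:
Z = 4402 (Z = -71*(-62) = 4402)
(10*Z)*6 = (10*4402)*6 = 44020*6 = 264120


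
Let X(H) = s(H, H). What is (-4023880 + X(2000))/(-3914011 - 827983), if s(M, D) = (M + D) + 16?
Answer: 2009932/2370997 ≈ 0.84772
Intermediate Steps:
s(M, D) = 16 + D + M (s(M, D) = (D + M) + 16 = 16 + D + M)
X(H) = 16 + 2*H (X(H) = 16 + H + H = 16 + 2*H)
(-4023880 + X(2000))/(-3914011 - 827983) = (-4023880 + (16 + 2*2000))/(-3914011 - 827983) = (-4023880 + (16 + 4000))/(-4741994) = (-4023880 + 4016)*(-1/4741994) = -4019864*(-1/4741994) = 2009932/2370997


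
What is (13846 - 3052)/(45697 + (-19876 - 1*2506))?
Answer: 10794/23315 ≈ 0.46296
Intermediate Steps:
(13846 - 3052)/(45697 + (-19876 - 1*2506)) = 10794/(45697 + (-19876 - 2506)) = 10794/(45697 - 22382) = 10794/23315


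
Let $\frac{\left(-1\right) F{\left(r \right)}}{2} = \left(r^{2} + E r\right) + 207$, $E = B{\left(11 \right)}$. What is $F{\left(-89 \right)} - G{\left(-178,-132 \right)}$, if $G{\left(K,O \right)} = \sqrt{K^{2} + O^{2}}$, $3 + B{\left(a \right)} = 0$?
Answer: $-16790 - 2 \sqrt{12277} \approx -17012.0$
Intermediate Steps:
$B{\left(a \right)} = -3$ ($B{\left(a \right)} = -3 + 0 = -3$)
$E = -3$
$F{\left(r \right)} = -414 - 2 r^{2} + 6 r$ ($F{\left(r \right)} = - 2 \left(\left(r^{2} - 3 r\right) + 207\right) = - 2 \left(207 + r^{2} - 3 r\right) = -414 - 2 r^{2} + 6 r$)
$F{\left(-89 \right)} - G{\left(-178,-132 \right)} = \left(-414 - 2 \left(-89\right)^{2} + 6 \left(-89\right)\right) - \sqrt{\left(-178\right)^{2} + \left(-132\right)^{2}} = \left(-414 - 15842 - 534\right) - \sqrt{31684 + 17424} = \left(-414 - 15842 - 534\right) - \sqrt{49108} = -16790 - 2 \sqrt{12277}$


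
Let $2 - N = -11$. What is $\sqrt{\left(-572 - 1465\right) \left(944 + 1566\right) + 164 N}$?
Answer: $i \sqrt{5110738} \approx 2260.7 i$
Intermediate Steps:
$N = 13$ ($N = 2 - -11 = 2 + 11 = 13$)
$\sqrt{\left(-572 - 1465\right) \left(944 + 1566\right) + 164 N} = \sqrt{\left(-572 - 1465\right) \left(944 + 1566\right) + 164 \cdot 13} = \sqrt{\left(-2037\right) 2510 + 2132} = \sqrt{-5112870 + 2132} = \sqrt{-5110738} = i \sqrt{5110738}$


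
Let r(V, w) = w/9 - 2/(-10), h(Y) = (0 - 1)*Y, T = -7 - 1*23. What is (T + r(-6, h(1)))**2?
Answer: 1811716/2025 ≈ 894.67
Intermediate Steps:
T = -30 (T = -7 - 23 = -30)
h(Y) = -Y
r(V, w) = 1/5 + w/9 (r(V, w) = w*(1/9) - 2*(-1/10) = w/9 + 1/5 = 1/5 + w/9)
(T + r(-6, h(1)))**2 = (-30 + (1/5 + (-1*1)/9))**2 = (-30 + (1/5 + (1/9)*(-1)))**2 = (-30 + (1/5 - 1/9))**2 = (-30 + 4/45)**2 = (-1346/45)**2 = 1811716/2025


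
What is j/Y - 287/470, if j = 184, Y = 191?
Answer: 31663/89770 ≈ 0.35271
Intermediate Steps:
j/Y - 287/470 = 184/191 - 287/470 = 31663/89770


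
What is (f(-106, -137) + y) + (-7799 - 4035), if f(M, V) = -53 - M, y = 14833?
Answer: 3052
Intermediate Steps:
(f(-106, -137) + y) + (-7799 - 4035) = ((-53 - 1*(-106)) + 14833) + (-7799 - 4035) = ((-53 + 106) + 14833) - 11834 = (53 + 14833) - 11834 = 14886 - 11834 = 3052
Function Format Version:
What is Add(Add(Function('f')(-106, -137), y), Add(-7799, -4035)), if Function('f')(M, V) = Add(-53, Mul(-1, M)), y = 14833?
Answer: 3052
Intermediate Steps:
Add(Add(Function('f')(-106, -137), y), Add(-7799, -4035)) = Add(Add(Add(-53, Mul(-1, -106)), 14833), Add(-7799, -4035)) = Add(Add(Add(-53, 106), 14833), -11834) = Add(Add(53, 14833), -11834) = Add(14886, -11834) = 3052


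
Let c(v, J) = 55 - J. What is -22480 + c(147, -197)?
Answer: -22228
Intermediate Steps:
-22480 + c(147, -197) = -22480 + (55 - 1*(-197)) = -22480 + (55 + 197) = -22480 + 252 = -22228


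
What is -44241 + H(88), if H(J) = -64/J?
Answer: -486659/11 ≈ -44242.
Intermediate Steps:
-44241 + H(88) = -44241 - 64/88 = -44241 - 64*1/88 = -44241 - 8/11 = -486659/11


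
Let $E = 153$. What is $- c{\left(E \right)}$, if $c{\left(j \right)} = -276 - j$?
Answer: $429$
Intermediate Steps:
$- c{\left(E \right)} = - (-276 - 153) = \left(-1\right) \left(-429\right) = 429$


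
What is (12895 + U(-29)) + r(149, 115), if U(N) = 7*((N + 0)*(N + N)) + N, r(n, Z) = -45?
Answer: 24595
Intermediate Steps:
U(N) = N + 14*N² (U(N) = 7*(N*(2*N)) + N = 7*(2*N²) + N = 14*N² + N = N + 14*N²)
(12895 + U(-29)) + r(149, 115) = (12895 - 29*(1 + 14*(-29))) - 45 = (12895 - 29*(1 - 406)) - 45 = (12895 - 29*(-405)) - 45 = (12895 + 11745) - 45 = 24640 - 45 = 24595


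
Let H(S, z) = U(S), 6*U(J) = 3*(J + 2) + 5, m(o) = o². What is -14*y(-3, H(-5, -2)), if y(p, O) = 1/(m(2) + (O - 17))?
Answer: 42/41 ≈ 1.0244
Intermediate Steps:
U(J) = 11/6 + J/2 (U(J) = (3*(J + 2) + 5)/6 = (3*(2 + J) + 5)/6 = ((6 + 3*J) + 5)/6 = (11 + 3*J)/6 = 11/6 + J/2)
H(S, z) = 11/6 + S/2
y(p, O) = 1/(-13 + O) (y(p, O) = 1/(2² + (O - 17)) = 1/(4 + (-17 + O)) = 1/(-13 + O))
-14*y(-3, H(-5, -2)) = -14/(-13 + (11/6 + (½)*(-5))) = -14/(-13 + (11/6 - 5/2)) = -14/(-13 - ⅔) = -14/(-41/3) = -14*(-3/41) = 42/41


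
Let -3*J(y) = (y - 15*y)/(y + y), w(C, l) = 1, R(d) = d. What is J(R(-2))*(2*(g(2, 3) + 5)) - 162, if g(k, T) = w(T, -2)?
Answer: -134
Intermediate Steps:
g(k, T) = 1
J(y) = 7/3 (J(y) = -(y - 15*y)/(3*(y + y)) = -(-14*y)/(3*(2*y)) = -(-14*y)*1/(2*y)/3 = -⅓*(-7) = 7/3)
J(R(-2))*(2*(g(2, 3) + 5)) - 162 = 7*(2*(1 + 5))/3 - 162 = 7*(2*6)/3 - 162 = (7/3)*12 - 162 = 28 - 162 = -134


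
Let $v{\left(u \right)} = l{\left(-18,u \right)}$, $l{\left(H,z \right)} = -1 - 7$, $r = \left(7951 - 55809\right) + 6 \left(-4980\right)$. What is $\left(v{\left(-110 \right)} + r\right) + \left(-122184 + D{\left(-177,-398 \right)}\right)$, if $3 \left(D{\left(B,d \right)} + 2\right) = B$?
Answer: $-199991$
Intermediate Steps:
$D{\left(B,d \right)} = -2 + \frac{B}{3}$
$r = -77738$ ($r = -47858 - 29880 = -77738$)
$l{\left(H,z \right)} = -8$
$v{\left(u \right)} = -8$
$\left(v{\left(-110 \right)} + r\right) + \left(-122184 + D{\left(-177,-398 \right)}\right) = \left(-8 - 77738\right) + \left(-122184 + \left(-2 + \frac{1}{3} \left(-177\right)\right)\right) = -77746 - 122245 = -199991$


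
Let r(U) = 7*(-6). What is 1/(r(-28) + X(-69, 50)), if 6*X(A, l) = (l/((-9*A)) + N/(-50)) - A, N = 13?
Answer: -186300/5687723 ≈ -0.032755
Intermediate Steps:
r(U) = -42
X(A, l) = -13/300 - A/6 - l/(54*A) (X(A, l) = ((l/((-9*A)) + 13/(-50)) - A)/6 = ((l*(-1/(9*A)) + 13*(-1/50)) - A)/6 = ((-l/(9*A) - 13/50) - A)/6 = ((-13/50 - l/(9*A)) - A)/6 = (-13/50 - A - l/(9*A))/6 = -13/300 - A/6 - l/(54*A))
1/(r(-28) + X(-69, 50)) = 1/(-42 + (-13/300 - 1/6*(-69) - 1/54*50/(-69))) = 1/(-42 + (-13/300 + 23/2 - 1/54*50*(-1/69))) = 1/(-42 + (-13/300 + 23/2 + 25/1863)) = 1/(-42 + 2136877/186300) = 1/(-5687723/186300) = -186300/5687723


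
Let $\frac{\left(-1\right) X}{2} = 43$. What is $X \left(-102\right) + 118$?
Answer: $8890$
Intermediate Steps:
$X = -86$ ($X = \left(-2\right) 43 = -86$)
$X \left(-102\right) + 118 = \left(-86\right) \left(-102\right) + 118 = 8772 + 118 = 8890$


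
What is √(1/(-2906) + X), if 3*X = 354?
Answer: √996487742/2906 ≈ 10.863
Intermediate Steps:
X = 118 (X = (⅓)*354 = 118)
√(1/(-2906) + X) = √(1/(-2906) + 118) = √(-1/2906 + 118) = √(342907/2906) = √996487742/2906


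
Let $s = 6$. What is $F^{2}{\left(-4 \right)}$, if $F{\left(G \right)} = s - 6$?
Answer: $0$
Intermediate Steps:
$F{\left(G \right)} = 0$ ($F{\left(G \right)} = 6 - 6 = 0$)
$F^{2}{\left(-4 \right)} = 0^{2} = 0$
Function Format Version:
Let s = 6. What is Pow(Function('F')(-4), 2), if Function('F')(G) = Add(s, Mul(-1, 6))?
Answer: 0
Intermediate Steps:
Function('F')(G) = 0 (Function('F')(G) = Add(6, Mul(-1, 6)) = Add(6, -6) = 0)
Pow(Function('F')(-4), 2) = Pow(0, 2) = 0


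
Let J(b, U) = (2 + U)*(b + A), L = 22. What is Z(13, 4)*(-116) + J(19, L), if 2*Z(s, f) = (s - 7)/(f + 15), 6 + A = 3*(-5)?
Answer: -1260/19 ≈ -66.316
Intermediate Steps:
A = -21 (A = -6 + 3*(-5) = -6 - 15 = -21)
Z(s, f) = (-7 + s)/(2*(15 + f)) (Z(s, f) = ((s - 7)/(f + 15))/2 = ((-7 + s)/(15 + f))/2 = (-7 + s)/(2*(15 + f)))
J(b, U) = (-21 + b)*(2 + U) (J(b, U) = (2 + U)*(b - 21) = (2 + U)*(-21 + b) = (-21 + b)*(2 + U))
Z(13, 4)*(-116) + J(19, L) = ((-7 + 13)/(2*(15 + 4)))*(-116) + (-42 - 21*22 + 2*19 + 22*19) = ((½)*6/19)*(-116) + (-42 - 462 + 38 + 418) = ((½)*(1/19)*6)*(-116) - 48 = (3/19)*(-116) - 48 = -348/19 - 48 = -1260/19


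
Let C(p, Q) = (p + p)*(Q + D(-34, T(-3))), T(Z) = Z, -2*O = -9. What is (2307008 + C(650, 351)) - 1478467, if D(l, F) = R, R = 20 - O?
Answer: 1304991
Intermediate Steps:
O = 9/2 (O = -½*(-9) = 9/2 ≈ 4.5000)
R = 31/2 (R = 20 - 1*9/2 = 20 - 9/2 = 31/2 ≈ 15.500)
D(l, F) = 31/2
C(p, Q) = 2*p*(31/2 + Q) (C(p, Q) = (p + p)*(Q + 31/2) = (2*p)*(31/2 + Q) = 2*p*(31/2 + Q))
(2307008 + C(650, 351)) - 1478467 = (2307008 + 650*(31 + 2*351)) - 1478467 = (2307008 + 650*(31 + 702)) - 1478467 = (2307008 + 650*733) - 1478467 = (2307008 + 476450) - 1478467 = 2783458 - 1478467 = 1304991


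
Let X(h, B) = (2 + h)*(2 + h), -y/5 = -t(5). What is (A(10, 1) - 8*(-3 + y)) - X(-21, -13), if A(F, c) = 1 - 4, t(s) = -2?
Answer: -260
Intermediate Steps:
A(F, c) = -3
y = -10 (y = -(-5)*(-2) = -5*2 = -10)
X(h, B) = (2 + h)**2
(A(10, 1) - 8*(-3 + y)) - X(-21, -13) = (-3 - 8*(-3 - 10)) - (2 - 21)**2 = (-3 - 8*(-13)) - 1*(-19)**2 = (-3 - 1*(-104)) - 1*361 = (-3 + 104) - 361 = 101 - 361 = -260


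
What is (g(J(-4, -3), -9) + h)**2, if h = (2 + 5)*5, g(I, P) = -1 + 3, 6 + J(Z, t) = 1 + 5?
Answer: 1369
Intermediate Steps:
J(Z, t) = 0 (J(Z, t) = -6 + (1 + 5) = -6 + 6 = 0)
g(I, P) = 2
h = 35 (h = 7*5 = 35)
(g(J(-4, -3), -9) + h)**2 = (2 + 35)**2 = 37**2 = 1369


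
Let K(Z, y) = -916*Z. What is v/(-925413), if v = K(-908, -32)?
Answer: -831728/925413 ≈ -0.89876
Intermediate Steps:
v = 831728 (v = -916*(-908) = 831728)
v/(-925413) = 831728/(-925413) = 831728*(-1/925413) = -831728/925413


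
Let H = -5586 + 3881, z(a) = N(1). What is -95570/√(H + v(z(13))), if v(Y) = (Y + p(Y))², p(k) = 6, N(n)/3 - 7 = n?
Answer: 19114*I*√805/161 ≈ 3368.4*I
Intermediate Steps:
N(n) = 21 + 3*n
z(a) = 24 (z(a) = 21 + 3*1 = 21 + 3 = 24)
v(Y) = (6 + Y)² (v(Y) = (Y + 6)² = (6 + Y)²)
H = -1705
-95570/√(H + v(z(13))) = -95570/√(-1705 + (6 + 24)²) = -95570/√(-1705 + 30²) = -95570/√(-1705 + 900) = -95570*(-I*√805/805) = -(-19114)*I*√805/161 = 19114*I*√805/161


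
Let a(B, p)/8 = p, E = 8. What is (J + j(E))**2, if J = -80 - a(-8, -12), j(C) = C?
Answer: 576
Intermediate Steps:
a(B, p) = 8*p
J = 16 (J = -80 - 8*(-12) = -80 - 1*(-96) = -80 + 96 = 16)
(J + j(E))**2 = (16 + 8)**2 = 24**2 = 576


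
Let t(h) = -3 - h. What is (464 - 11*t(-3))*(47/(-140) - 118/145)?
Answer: -18668/35 ≈ -533.37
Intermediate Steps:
(464 - 11*t(-3))*(47/(-140) - 118/145) = (464 - 11*(-3 - 1*(-3)))*(47/(-140) - 118/145) = (464 - 11*(-3 + 3))*(47*(-1/140) - 118*1/145) = (464 - 11*0)*(-47/140 - 118/145) = (464 + 0)*(-4667/4060) = 464*(-4667/4060) = -18668/35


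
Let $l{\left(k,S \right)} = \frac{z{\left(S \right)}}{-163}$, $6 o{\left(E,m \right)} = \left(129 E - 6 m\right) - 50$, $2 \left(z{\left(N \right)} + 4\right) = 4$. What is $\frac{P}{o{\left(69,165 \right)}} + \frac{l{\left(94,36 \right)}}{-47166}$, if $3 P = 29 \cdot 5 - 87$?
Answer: $\frac{56723}{3844029} \approx 0.014756$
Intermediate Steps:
$P = \frac{58}{3}$ ($P = \frac{29 \cdot 5 - 87}{3} = \frac{145 - 87}{3} = \frac{1}{3} \cdot 58 = \frac{58}{3} \approx 19.333$)
$z{\left(N \right)} = -2$ ($z{\left(N \right)} = -4 + \frac{1}{2} \cdot 4 = -4 + 2 = -2$)
$o{\left(E,m \right)} = - \frac{25}{3} - m + \frac{43 E}{2}$ ($o{\left(E,m \right)} = \frac{\left(129 E - 6 m\right) - 50}{6} = \frac{\left(- 6 m + 129 E\right) - 50}{6} = \frac{-50 - 6 m + 129 E}{6} = - \frac{25}{3} - m + \frac{43 E}{2}$)
$l{\left(k,S \right)} = \frac{2}{163}$ ($l{\left(k,S \right)} = - \frac{2}{-163} = \left(-2\right) \left(- \frac{1}{163}\right) = \frac{2}{163}$)
$\frac{P}{o{\left(69,165 \right)}} + \frac{l{\left(94,36 \right)}}{-47166} = \frac{58}{3 \left(- \frac{25}{3} - 165 + \frac{43}{2} \cdot 69\right)} + \frac{2}{163 \left(-47166\right)} = \frac{58}{3 \left(- \frac{25}{3} - 165 + \frac{2967}{2}\right)} + \frac{2}{163} \left(- \frac{1}{47166}\right) = \frac{58}{3 \cdot \frac{7861}{6}} - \frac{1}{3844029} = \frac{58}{3} \cdot \frac{6}{7861} - \frac{1}{3844029} = \frac{116}{7861} - \frac{1}{3844029} = \frac{56723}{3844029}$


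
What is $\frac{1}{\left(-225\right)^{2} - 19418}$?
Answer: $\frac{1}{31207} \approx 3.2044 \cdot 10^{-5}$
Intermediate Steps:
$\frac{1}{\left(-225\right)^{2} - 19418} = \frac{1}{50625 - 19418} = \frac{1}{31207}$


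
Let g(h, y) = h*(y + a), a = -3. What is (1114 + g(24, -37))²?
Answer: 23716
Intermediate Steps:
g(h, y) = h*(-3 + y) (g(h, y) = h*(y - 3) = h*(-3 + y))
(1114 + g(24, -37))² = (1114 + 24*(-3 - 37))² = (1114 + 24*(-40))² = (1114 - 960)² = 154² = 23716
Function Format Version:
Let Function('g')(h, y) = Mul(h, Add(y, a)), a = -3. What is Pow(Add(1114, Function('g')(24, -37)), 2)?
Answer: 23716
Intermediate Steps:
Function('g')(h, y) = Mul(h, Add(-3, y)) (Function('g')(h, y) = Mul(h, Add(y, -3)) = Mul(h, Add(-3, y)))
Pow(Add(1114, Function('g')(24, -37)), 2) = Pow(Add(1114, Mul(24, Add(-3, -37))), 2) = Pow(Add(1114, Mul(24, -40)), 2) = Pow(Add(1114, -960), 2) = Pow(154, 2) = 23716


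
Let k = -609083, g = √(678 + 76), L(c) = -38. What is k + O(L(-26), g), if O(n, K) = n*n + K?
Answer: -607639 + √754 ≈ -6.0761e+5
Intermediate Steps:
g = √754 ≈ 27.459
O(n, K) = K + n² (O(n, K) = n² + K = K + n²)
k + O(L(-26), g) = -609083 + (√754 + (-38)²) = -609083 + (√754 + 1444) = -609083 + (1444 + √754) = -607639 + √754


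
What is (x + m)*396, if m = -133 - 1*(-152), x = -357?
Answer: -133848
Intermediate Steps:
m = 19 (m = -133 + 152 = 19)
(x + m)*396 = (-357 + 19)*396 = -338*396 = -133848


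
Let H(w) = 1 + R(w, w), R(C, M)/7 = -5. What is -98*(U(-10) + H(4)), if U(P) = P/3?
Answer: 10976/3 ≈ 3658.7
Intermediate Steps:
R(C, M) = -35 (R(C, M) = 7*(-5) = -35)
U(P) = P/3 (U(P) = P*(⅓) = P/3)
H(w) = -34 (H(w) = 1 - 35 = -34)
-98*(U(-10) + H(4)) = -98*((⅓)*(-10) - 34) = -98*(-10/3 - 34) = -98*(-112/3) = 10976/3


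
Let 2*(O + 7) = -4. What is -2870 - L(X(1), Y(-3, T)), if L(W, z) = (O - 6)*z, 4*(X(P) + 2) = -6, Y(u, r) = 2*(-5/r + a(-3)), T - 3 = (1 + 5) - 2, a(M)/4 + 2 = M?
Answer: -24440/7 ≈ -3491.4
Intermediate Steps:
a(M) = -8 + 4*M
O = -9 (O = -7 + (½)*(-4) = -7 - 2 = -9)
T = 7 (T = 3 + ((1 + 5) - 2) = 3 + (6 - 2) = 3 + 4 = 7)
Y(u, r) = -40 - 10/r (Y(u, r) = 2*(-5/r + (-8 + 4*(-3))) = 2*(-5/r + (-8 - 12)) = 2*(-5/r - 20) = 2*(-20 - 5/r) = -40 - 10/r)
X(P) = -7/2 (X(P) = -2 + (¼)*(-6) = -2 - 3/2 = -7/2)
L(W, z) = -15*z (L(W, z) = (-9 - 6)*z = -15*z)
-2870 - L(X(1), Y(-3, T)) = -2870 - (-15)*(-40 - 10/7) = -2870 - (-15)*(-290)/7 = -2870 - 1*4350/7 = -2870 - 4350/7 = -24440/7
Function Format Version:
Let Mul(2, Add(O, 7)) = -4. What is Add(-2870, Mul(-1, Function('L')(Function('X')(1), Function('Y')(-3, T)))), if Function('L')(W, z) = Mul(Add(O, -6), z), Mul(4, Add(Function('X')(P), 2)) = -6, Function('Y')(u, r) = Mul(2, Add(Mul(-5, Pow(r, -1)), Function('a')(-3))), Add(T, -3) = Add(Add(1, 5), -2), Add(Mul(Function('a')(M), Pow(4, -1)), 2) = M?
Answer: Rational(-24440, 7) ≈ -3491.4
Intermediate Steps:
Function('a')(M) = Add(-8, Mul(4, M))
O = -9 (O = Add(-7, Mul(Rational(1, 2), -4)) = Add(-7, -2) = -9)
T = 7 (T = Add(3, Add(Add(1, 5), -2)) = Add(3, Add(6, -2)) = Add(3, 4) = 7)
Function('Y')(u, r) = Add(-40, Mul(-10, Pow(r, -1))) (Function('Y')(u, r) = Mul(2, Add(Mul(-5, Pow(r, -1)), Add(-8, Mul(4, -3)))) = Mul(2, Add(Mul(-5, Pow(r, -1)), Add(-8, -12))) = Mul(2, Add(Mul(-5, Pow(r, -1)), -20)) = Mul(2, Add(-20, Mul(-5, Pow(r, -1)))) = Add(-40, Mul(-10, Pow(r, -1))))
Function('X')(P) = Rational(-7, 2) (Function('X')(P) = Add(-2, Mul(Rational(1, 4), -6)) = Add(-2, Rational(-3, 2)) = Rational(-7, 2))
Function('L')(W, z) = Mul(-15, z) (Function('L')(W, z) = Mul(Add(-9, -6), z) = Mul(-15, z))
Add(-2870, Mul(-1, Function('L')(Function('X')(1), Function('Y')(-3, T)))) = Add(-2870, Mul(-1, Mul(-15, Add(-40, Mul(-10, Pow(7, -1)))))) = Add(-2870, Mul(-1, Mul(-15, Add(-40, Mul(-10, Rational(1, 7)))))) = Add(-2870, Mul(-1, Mul(-15, Add(-40, Rational(-10, 7))))) = Add(-2870, Mul(-1, Mul(-15, Rational(-290, 7)))) = Add(-2870, Mul(-1, Rational(4350, 7))) = Add(-2870, Rational(-4350, 7)) = Rational(-24440, 7)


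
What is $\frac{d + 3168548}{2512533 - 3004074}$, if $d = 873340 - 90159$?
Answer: $- \frac{1317243}{163847} \approx -8.0395$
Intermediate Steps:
$d = 783181$
$\frac{d + 3168548}{2512533 - 3004074} = \frac{783181 + 3168548}{2512533 - 3004074} = \frac{3951729}{-491541} = 3951729 \left(- \frac{1}{491541}\right) = - \frac{1317243}{163847}$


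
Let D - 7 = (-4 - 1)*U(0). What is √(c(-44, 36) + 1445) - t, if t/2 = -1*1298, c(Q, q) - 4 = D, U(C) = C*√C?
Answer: 2596 + 4*√91 ≈ 2634.2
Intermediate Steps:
U(C) = C^(3/2)
D = 7 (D = 7 + (-4 - 1)*0^(3/2) = 7 - 5*0 = 7 + 0 = 7)
c(Q, q) = 11 (c(Q, q) = 4 + 7 = 11)
t = -2596 (t = 2*(-1*1298) = 2*(-1298) = -2596)
√(c(-44, 36) + 1445) - t = √(11 + 1445) - 1*(-2596) = √1456 + 2596 = 4*√91 + 2596 = 2596 + 4*√91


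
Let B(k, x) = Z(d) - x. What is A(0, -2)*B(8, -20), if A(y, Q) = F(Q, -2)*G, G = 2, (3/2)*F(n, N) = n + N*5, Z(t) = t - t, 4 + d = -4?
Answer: -320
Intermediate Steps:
d = -8 (d = -4 - 4 = -8)
Z(t) = 0
F(n, N) = 2*n/3 + 10*N/3 (F(n, N) = 2*(n + N*5)/3 = 2*(n + 5*N)/3 = 2*n/3 + 10*N/3)
B(k, x) = -x (B(k, x) = 0 - x = -x)
A(y, Q) = -40/3 + 4*Q/3 (A(y, Q) = (2*Q/3 + (10/3)*(-2))*2 = (2*Q/3 - 20/3)*2 = (-20/3 + 2*Q/3)*2 = -40/3 + 4*Q/3)
A(0, -2)*B(8, -20) = (-40/3 + (4/3)*(-2))*(-1*(-20)) = (-40/3 - 8/3)*20 = -16*20 = -320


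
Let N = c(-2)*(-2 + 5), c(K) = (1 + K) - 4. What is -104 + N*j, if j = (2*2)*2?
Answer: -224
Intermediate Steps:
c(K) = -3 + K
j = 8 (j = 4*2 = 8)
N = -15 (N = (-3 - 2)*(-2 + 5) = -5*3 = -15)
-104 + N*j = -104 - 15*8 = -104 - 120 = -224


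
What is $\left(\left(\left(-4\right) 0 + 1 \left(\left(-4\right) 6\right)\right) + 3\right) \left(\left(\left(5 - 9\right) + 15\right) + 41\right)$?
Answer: $-1092$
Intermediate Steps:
$\left(\left(\left(-4\right) 0 + 1 \left(\left(-4\right) 6\right)\right) + 3\right) \left(\left(\left(5 - 9\right) + 15\right) + 41\right) = \left(\left(0 + 1 \left(-24\right)\right) + 3\right) \left(\left(-4 + 15\right) + 41\right) = \left(\left(0 - 24\right) + 3\right) \left(11 + 41\right) = \left(-24 + 3\right) 52 = \left(-21\right) 52 = -1092$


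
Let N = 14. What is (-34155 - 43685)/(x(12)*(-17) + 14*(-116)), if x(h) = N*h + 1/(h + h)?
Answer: 1868160/107537 ≈ 17.372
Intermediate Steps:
x(h) = 1/(2*h) + 14*h (x(h) = 14*h + 1/(h + h) = 14*h + 1/(2*h) = 1/(2*h) + 14*h)
(-34155 - 43685)/(x(12)*(-17) + 14*(-116)) = (-34155 - 43685)/(((1/2)/12 + 14*12)*(-17) + 14*(-116)) = -77840/(((1/2)*(1/12) + 168)*(-17) - 1624) = -77840/((1/24 + 168)*(-17) - 1624) = -77840/((4033/24)*(-17) - 1624) = -77840/(-68561/24 - 1624) = -77840/(-107537/24) = -77840*(-24/107537) = 1868160/107537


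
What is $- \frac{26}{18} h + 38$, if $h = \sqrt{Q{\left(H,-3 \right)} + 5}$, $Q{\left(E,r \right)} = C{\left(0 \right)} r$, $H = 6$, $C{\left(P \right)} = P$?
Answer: $38 - \frac{13 \sqrt{5}}{9} \approx 34.77$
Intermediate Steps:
$Q{\left(E,r \right)} = 0$ ($Q{\left(E,r \right)} = 0 r = 0$)
$h = \sqrt{5}$ ($h = \sqrt{0 + 5} = \sqrt{5} \approx 2.2361$)
$- \frac{26}{18} h + 38 = - \frac{26}{18} \sqrt{5} + 38 = \left(-26\right) \frac{1}{18} \sqrt{5} + 38 = - \frac{13 \sqrt{5}}{9} + 38 = 38 - \frac{13 \sqrt{5}}{9}$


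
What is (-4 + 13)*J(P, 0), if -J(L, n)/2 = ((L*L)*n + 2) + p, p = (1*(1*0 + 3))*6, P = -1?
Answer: -360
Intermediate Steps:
p = 18 (p = (1*(0 + 3))*6 = (1*3)*6 = 3*6 = 18)
J(L, n) = -40 - 2*n*L² (J(L, n) = -2*(((L*L)*n + 2) + 18) = -2*((L²*n + 2) + 18) = -2*((n*L² + 2) + 18) = -2*((2 + n*L²) + 18) = -2*(20 + n*L²) = -40 - 2*n*L²)
(-4 + 13)*J(P, 0) = (-4 + 13)*(-40 - 2*0*(-1)²) = 9*(-40 - 2*0*1) = 9*(-40 + 0) = 9*(-40) = -360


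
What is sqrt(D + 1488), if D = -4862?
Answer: I*sqrt(3374) ≈ 58.086*I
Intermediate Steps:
sqrt(D + 1488) = sqrt(-4862 + 1488) = sqrt(-3374) = I*sqrt(3374)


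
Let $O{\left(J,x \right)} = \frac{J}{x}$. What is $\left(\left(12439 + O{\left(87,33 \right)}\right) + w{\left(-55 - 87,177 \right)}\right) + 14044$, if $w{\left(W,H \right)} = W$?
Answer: $\frac{289780}{11} \approx 26344.0$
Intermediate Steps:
$\left(\left(12439 + O{\left(87,33 \right)}\right) + w{\left(-55 - 87,177 \right)}\right) + 14044 = \left(\left(12439 + \frac{87}{33}\right) - 142\right) + 14044 = \left(\left(12439 + 87 \cdot \frac{1}{33}\right) - 142\right) + 14044 = \left(\left(12439 + \frac{29}{11}\right) - 142\right) + 14044 = \left(\frac{136858}{11} - 142\right) + 14044 = \frac{135296}{11} + 14044 = \frac{289780}{11}$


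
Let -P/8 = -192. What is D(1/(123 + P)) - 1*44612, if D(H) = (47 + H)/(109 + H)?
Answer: -4033599605/90416 ≈ -44612.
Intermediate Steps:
P = 1536 (P = -8*(-192) = 1536)
D(H) = (47 + H)/(109 + H)
D(1/(123 + P)) - 1*44612 = (47 + 1/(123 + 1536))/(109 + 1/(123 + 1536)) - 1*44612 = (47 + 1/1659)/(109 + 1/1659) - 44612 = (77974/1659)/(180832/1659) - 44612 = (1659/180832)*(77974/1659) - 44612 = 38987/90416 - 44612 = -4033599605/90416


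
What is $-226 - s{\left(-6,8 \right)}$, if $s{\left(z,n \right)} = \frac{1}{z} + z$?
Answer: $- \frac{1319}{6} \approx -219.83$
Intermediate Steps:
$s{\left(z,n \right)} = z + \frac{1}{z}$
$-226 - s{\left(-6,8 \right)} = -226 - \left(-6 + \frac{1}{-6}\right) = -226 - \left(-6 - \frac{1}{6}\right) = -226 - - \frac{37}{6} = -226 + \frac{37}{6} = - \frac{1319}{6}$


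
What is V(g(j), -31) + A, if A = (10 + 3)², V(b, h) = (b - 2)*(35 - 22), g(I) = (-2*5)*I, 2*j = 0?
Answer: 143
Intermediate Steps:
j = 0 (j = (½)*0 = 0)
g(I) = -10*I
V(b, h) = -26 + 13*b (V(b, h) = (-2 + b)*13 = -26 + 13*b)
A = 169 (A = 13² = 169)
V(g(j), -31) + A = (-26 + 13*(-10*0)) + 169 = (-26 + 13*0) + 169 = (-26 + 0) + 169 = -26 + 169 = 143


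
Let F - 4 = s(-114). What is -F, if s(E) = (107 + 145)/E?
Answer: -34/19 ≈ -1.7895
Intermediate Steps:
s(E) = 252/E
F = 34/19 (F = 4 + 252/(-114) = 4 + 252*(-1/114) = 4 - 42/19 = 34/19 ≈ 1.7895)
-F = -1*34/19 = -34/19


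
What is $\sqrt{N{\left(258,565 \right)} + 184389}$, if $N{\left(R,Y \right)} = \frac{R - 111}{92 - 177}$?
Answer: $\frac{\sqrt{1332198030}}{85} \approx 429.4$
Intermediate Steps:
$N{\left(R,Y \right)} = \frac{111}{85} - \frac{R}{85}$ ($N{\left(R,Y \right)} = \frac{-111 + R}{-85} = \left(-111 + R\right) \left(- \frac{1}{85}\right) = \frac{111}{85} - \frac{R}{85}$)
$\sqrt{N{\left(258,565 \right)} + 184389} = \sqrt{\left(\frac{111}{85} - \frac{258}{85}\right) + 184389} = \sqrt{- \frac{147}{85} + 184389} = \sqrt{\frac{15672918}{85}} = \frac{\sqrt{1332198030}}{85}$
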